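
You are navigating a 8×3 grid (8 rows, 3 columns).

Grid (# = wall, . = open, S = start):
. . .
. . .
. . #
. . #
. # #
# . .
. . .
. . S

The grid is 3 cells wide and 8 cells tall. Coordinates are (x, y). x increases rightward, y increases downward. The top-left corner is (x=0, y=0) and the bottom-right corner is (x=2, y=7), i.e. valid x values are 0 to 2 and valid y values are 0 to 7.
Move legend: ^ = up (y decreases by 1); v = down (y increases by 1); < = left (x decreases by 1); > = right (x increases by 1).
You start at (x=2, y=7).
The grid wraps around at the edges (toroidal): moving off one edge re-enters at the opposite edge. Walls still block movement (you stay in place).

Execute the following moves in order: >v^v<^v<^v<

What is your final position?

Start: (x=2, y=7)
  > (right): (x=2, y=7) -> (x=0, y=7)
  v (down): (x=0, y=7) -> (x=0, y=0)
  ^ (up): (x=0, y=0) -> (x=0, y=7)
  v (down): (x=0, y=7) -> (x=0, y=0)
  < (left): (x=0, y=0) -> (x=2, y=0)
  ^ (up): (x=2, y=0) -> (x=2, y=7)
  v (down): (x=2, y=7) -> (x=2, y=0)
  < (left): (x=2, y=0) -> (x=1, y=0)
  ^ (up): (x=1, y=0) -> (x=1, y=7)
  v (down): (x=1, y=7) -> (x=1, y=0)
  < (left): (x=1, y=0) -> (x=0, y=0)
Final: (x=0, y=0)

Answer: Final position: (x=0, y=0)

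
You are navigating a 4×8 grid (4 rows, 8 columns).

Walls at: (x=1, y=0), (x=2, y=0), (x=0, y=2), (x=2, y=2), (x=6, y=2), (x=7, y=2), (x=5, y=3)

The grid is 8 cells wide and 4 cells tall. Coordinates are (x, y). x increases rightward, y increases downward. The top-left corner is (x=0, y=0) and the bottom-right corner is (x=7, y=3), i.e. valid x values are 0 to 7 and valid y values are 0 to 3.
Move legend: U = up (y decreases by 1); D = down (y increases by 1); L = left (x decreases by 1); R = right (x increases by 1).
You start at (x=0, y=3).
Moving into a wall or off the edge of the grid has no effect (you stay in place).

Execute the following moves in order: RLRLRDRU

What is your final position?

Answer: Final position: (x=2, y=3)

Derivation:
Start: (x=0, y=3)
  R (right): (x=0, y=3) -> (x=1, y=3)
  L (left): (x=1, y=3) -> (x=0, y=3)
  R (right): (x=0, y=3) -> (x=1, y=3)
  L (left): (x=1, y=3) -> (x=0, y=3)
  R (right): (x=0, y=3) -> (x=1, y=3)
  D (down): blocked, stay at (x=1, y=3)
  R (right): (x=1, y=3) -> (x=2, y=3)
  U (up): blocked, stay at (x=2, y=3)
Final: (x=2, y=3)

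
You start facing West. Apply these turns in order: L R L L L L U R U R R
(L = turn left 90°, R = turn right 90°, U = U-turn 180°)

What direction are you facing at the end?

Start: West
  L (left (90° counter-clockwise)) -> South
  R (right (90° clockwise)) -> West
  L (left (90° counter-clockwise)) -> South
  L (left (90° counter-clockwise)) -> East
  L (left (90° counter-clockwise)) -> North
  L (left (90° counter-clockwise)) -> West
  U (U-turn (180°)) -> East
  R (right (90° clockwise)) -> South
  U (U-turn (180°)) -> North
  R (right (90° clockwise)) -> East
  R (right (90° clockwise)) -> South
Final: South

Answer: Final heading: South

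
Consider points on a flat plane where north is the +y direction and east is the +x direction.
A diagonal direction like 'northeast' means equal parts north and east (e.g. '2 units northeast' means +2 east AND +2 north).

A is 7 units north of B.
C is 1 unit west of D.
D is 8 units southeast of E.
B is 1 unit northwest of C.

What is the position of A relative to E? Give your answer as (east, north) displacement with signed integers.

Answer: A is at (east=6, north=0) relative to E.

Derivation:
Place E at the origin (east=0, north=0).
  D is 8 units southeast of E: delta (east=+8, north=-8); D at (east=8, north=-8).
  C is 1 unit west of D: delta (east=-1, north=+0); C at (east=7, north=-8).
  B is 1 unit northwest of C: delta (east=-1, north=+1); B at (east=6, north=-7).
  A is 7 units north of B: delta (east=+0, north=+7); A at (east=6, north=0).
Therefore A relative to E: (east=6, north=0).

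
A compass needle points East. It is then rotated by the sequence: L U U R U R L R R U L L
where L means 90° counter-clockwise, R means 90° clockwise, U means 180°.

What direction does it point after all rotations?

Answer: Final heading: East

Derivation:
Start: East
  L (left (90° counter-clockwise)) -> North
  U (U-turn (180°)) -> South
  U (U-turn (180°)) -> North
  R (right (90° clockwise)) -> East
  U (U-turn (180°)) -> West
  R (right (90° clockwise)) -> North
  L (left (90° counter-clockwise)) -> West
  R (right (90° clockwise)) -> North
  R (right (90° clockwise)) -> East
  U (U-turn (180°)) -> West
  L (left (90° counter-clockwise)) -> South
  L (left (90° counter-clockwise)) -> East
Final: East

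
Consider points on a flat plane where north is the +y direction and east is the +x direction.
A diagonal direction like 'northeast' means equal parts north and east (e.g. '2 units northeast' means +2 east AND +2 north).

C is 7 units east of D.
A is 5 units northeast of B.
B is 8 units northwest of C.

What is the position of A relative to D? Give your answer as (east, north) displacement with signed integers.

Answer: A is at (east=4, north=13) relative to D.

Derivation:
Place D at the origin (east=0, north=0).
  C is 7 units east of D: delta (east=+7, north=+0); C at (east=7, north=0).
  B is 8 units northwest of C: delta (east=-8, north=+8); B at (east=-1, north=8).
  A is 5 units northeast of B: delta (east=+5, north=+5); A at (east=4, north=13).
Therefore A relative to D: (east=4, north=13).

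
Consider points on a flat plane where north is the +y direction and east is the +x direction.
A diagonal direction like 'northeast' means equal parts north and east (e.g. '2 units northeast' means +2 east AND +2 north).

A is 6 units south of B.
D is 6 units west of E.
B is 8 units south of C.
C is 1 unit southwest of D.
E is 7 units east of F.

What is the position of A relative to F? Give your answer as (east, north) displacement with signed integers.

Answer: A is at (east=0, north=-15) relative to F.

Derivation:
Place F at the origin (east=0, north=0).
  E is 7 units east of F: delta (east=+7, north=+0); E at (east=7, north=0).
  D is 6 units west of E: delta (east=-6, north=+0); D at (east=1, north=0).
  C is 1 unit southwest of D: delta (east=-1, north=-1); C at (east=0, north=-1).
  B is 8 units south of C: delta (east=+0, north=-8); B at (east=0, north=-9).
  A is 6 units south of B: delta (east=+0, north=-6); A at (east=0, north=-15).
Therefore A relative to F: (east=0, north=-15).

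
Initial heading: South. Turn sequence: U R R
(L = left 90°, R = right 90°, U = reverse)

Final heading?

Answer: Final heading: South

Derivation:
Start: South
  U (U-turn (180°)) -> North
  R (right (90° clockwise)) -> East
  R (right (90° clockwise)) -> South
Final: South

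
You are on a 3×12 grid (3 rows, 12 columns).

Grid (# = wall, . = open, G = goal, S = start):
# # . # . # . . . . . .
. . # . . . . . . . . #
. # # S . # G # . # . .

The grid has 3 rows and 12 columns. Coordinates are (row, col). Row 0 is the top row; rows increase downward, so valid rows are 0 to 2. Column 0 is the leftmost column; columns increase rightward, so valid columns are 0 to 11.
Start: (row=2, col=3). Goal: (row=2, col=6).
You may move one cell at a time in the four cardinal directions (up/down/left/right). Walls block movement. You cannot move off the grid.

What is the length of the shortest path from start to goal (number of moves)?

BFS from (row=2, col=3) until reaching (row=2, col=6):
  Distance 0: (row=2, col=3)
  Distance 1: (row=1, col=3), (row=2, col=4)
  Distance 2: (row=1, col=4)
  Distance 3: (row=0, col=4), (row=1, col=5)
  Distance 4: (row=1, col=6)
  Distance 5: (row=0, col=6), (row=1, col=7), (row=2, col=6)  <- goal reached here
One shortest path (5 moves): (row=2, col=3) -> (row=2, col=4) -> (row=1, col=4) -> (row=1, col=5) -> (row=1, col=6) -> (row=2, col=6)

Answer: Shortest path length: 5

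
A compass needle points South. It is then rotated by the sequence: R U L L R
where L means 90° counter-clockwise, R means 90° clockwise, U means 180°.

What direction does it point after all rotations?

Answer: Final heading: North

Derivation:
Start: South
  R (right (90° clockwise)) -> West
  U (U-turn (180°)) -> East
  L (left (90° counter-clockwise)) -> North
  L (left (90° counter-clockwise)) -> West
  R (right (90° clockwise)) -> North
Final: North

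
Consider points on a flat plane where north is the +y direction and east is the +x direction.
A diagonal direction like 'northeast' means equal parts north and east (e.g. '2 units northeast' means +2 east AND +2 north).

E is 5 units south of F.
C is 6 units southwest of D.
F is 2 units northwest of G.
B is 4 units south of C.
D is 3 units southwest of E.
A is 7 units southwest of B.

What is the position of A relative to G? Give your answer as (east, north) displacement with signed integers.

Answer: A is at (east=-18, north=-23) relative to G.

Derivation:
Place G at the origin (east=0, north=0).
  F is 2 units northwest of G: delta (east=-2, north=+2); F at (east=-2, north=2).
  E is 5 units south of F: delta (east=+0, north=-5); E at (east=-2, north=-3).
  D is 3 units southwest of E: delta (east=-3, north=-3); D at (east=-5, north=-6).
  C is 6 units southwest of D: delta (east=-6, north=-6); C at (east=-11, north=-12).
  B is 4 units south of C: delta (east=+0, north=-4); B at (east=-11, north=-16).
  A is 7 units southwest of B: delta (east=-7, north=-7); A at (east=-18, north=-23).
Therefore A relative to G: (east=-18, north=-23).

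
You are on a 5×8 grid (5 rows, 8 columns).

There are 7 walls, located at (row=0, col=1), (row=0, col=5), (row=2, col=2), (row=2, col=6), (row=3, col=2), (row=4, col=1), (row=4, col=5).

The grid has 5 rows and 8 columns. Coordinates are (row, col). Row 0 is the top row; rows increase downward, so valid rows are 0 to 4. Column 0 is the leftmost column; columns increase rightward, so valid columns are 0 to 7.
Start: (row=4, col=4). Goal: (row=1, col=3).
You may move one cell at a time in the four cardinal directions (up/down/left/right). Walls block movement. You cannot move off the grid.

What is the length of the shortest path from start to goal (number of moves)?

BFS from (row=4, col=4) until reaching (row=1, col=3):
  Distance 0: (row=4, col=4)
  Distance 1: (row=3, col=4), (row=4, col=3)
  Distance 2: (row=2, col=4), (row=3, col=3), (row=3, col=5), (row=4, col=2)
  Distance 3: (row=1, col=4), (row=2, col=3), (row=2, col=5), (row=3, col=6)
  Distance 4: (row=0, col=4), (row=1, col=3), (row=1, col=5), (row=3, col=7), (row=4, col=6)  <- goal reached here
One shortest path (4 moves): (row=4, col=4) -> (row=4, col=3) -> (row=3, col=3) -> (row=2, col=3) -> (row=1, col=3)

Answer: Shortest path length: 4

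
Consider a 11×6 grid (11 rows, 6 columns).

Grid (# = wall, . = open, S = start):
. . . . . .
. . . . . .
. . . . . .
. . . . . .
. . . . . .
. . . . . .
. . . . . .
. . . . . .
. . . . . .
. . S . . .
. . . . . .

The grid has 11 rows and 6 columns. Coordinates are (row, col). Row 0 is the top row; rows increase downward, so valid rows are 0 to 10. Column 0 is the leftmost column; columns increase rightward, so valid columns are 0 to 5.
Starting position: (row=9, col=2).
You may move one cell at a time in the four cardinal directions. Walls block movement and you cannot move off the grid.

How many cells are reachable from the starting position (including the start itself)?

BFS flood-fill from (row=9, col=2):
  Distance 0: (row=9, col=2)
  Distance 1: (row=8, col=2), (row=9, col=1), (row=9, col=3), (row=10, col=2)
  Distance 2: (row=7, col=2), (row=8, col=1), (row=8, col=3), (row=9, col=0), (row=9, col=4), (row=10, col=1), (row=10, col=3)
  Distance 3: (row=6, col=2), (row=7, col=1), (row=7, col=3), (row=8, col=0), (row=8, col=4), (row=9, col=5), (row=10, col=0), (row=10, col=4)
  Distance 4: (row=5, col=2), (row=6, col=1), (row=6, col=3), (row=7, col=0), (row=7, col=4), (row=8, col=5), (row=10, col=5)
  Distance 5: (row=4, col=2), (row=5, col=1), (row=5, col=3), (row=6, col=0), (row=6, col=4), (row=7, col=5)
  Distance 6: (row=3, col=2), (row=4, col=1), (row=4, col=3), (row=5, col=0), (row=5, col=4), (row=6, col=5)
  Distance 7: (row=2, col=2), (row=3, col=1), (row=3, col=3), (row=4, col=0), (row=4, col=4), (row=5, col=5)
  Distance 8: (row=1, col=2), (row=2, col=1), (row=2, col=3), (row=3, col=0), (row=3, col=4), (row=4, col=5)
  Distance 9: (row=0, col=2), (row=1, col=1), (row=1, col=3), (row=2, col=0), (row=2, col=4), (row=3, col=5)
  Distance 10: (row=0, col=1), (row=0, col=3), (row=1, col=0), (row=1, col=4), (row=2, col=5)
  Distance 11: (row=0, col=0), (row=0, col=4), (row=1, col=5)
  Distance 12: (row=0, col=5)
Total reachable: 66 (grid has 66 open cells total)

Answer: Reachable cells: 66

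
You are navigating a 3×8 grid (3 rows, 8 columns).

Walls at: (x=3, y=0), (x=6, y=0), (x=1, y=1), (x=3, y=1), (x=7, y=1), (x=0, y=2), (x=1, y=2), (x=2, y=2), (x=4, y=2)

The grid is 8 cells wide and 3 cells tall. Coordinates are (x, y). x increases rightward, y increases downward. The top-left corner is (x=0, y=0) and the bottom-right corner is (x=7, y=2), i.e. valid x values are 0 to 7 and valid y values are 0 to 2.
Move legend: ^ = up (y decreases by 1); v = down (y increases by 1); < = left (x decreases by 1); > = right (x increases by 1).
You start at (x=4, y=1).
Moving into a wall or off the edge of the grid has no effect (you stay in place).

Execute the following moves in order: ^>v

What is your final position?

Start: (x=4, y=1)
  ^ (up): (x=4, y=1) -> (x=4, y=0)
  > (right): (x=4, y=0) -> (x=5, y=0)
  v (down): (x=5, y=0) -> (x=5, y=1)
Final: (x=5, y=1)

Answer: Final position: (x=5, y=1)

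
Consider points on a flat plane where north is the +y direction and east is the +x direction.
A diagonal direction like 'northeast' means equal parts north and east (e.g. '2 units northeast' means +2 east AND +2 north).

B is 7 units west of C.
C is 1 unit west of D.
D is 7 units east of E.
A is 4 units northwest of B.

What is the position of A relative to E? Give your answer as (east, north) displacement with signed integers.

Answer: A is at (east=-5, north=4) relative to E.

Derivation:
Place E at the origin (east=0, north=0).
  D is 7 units east of E: delta (east=+7, north=+0); D at (east=7, north=0).
  C is 1 unit west of D: delta (east=-1, north=+0); C at (east=6, north=0).
  B is 7 units west of C: delta (east=-7, north=+0); B at (east=-1, north=0).
  A is 4 units northwest of B: delta (east=-4, north=+4); A at (east=-5, north=4).
Therefore A relative to E: (east=-5, north=4).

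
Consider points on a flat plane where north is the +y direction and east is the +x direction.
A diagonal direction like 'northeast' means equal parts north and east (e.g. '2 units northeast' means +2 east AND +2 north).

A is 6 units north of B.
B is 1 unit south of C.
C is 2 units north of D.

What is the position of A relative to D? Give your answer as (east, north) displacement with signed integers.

Place D at the origin (east=0, north=0).
  C is 2 units north of D: delta (east=+0, north=+2); C at (east=0, north=2).
  B is 1 unit south of C: delta (east=+0, north=-1); B at (east=0, north=1).
  A is 6 units north of B: delta (east=+0, north=+6); A at (east=0, north=7).
Therefore A relative to D: (east=0, north=7).

Answer: A is at (east=0, north=7) relative to D.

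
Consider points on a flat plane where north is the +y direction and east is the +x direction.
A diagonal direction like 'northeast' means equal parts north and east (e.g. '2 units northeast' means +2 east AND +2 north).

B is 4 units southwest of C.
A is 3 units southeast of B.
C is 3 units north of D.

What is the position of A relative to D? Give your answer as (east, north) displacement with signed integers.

Answer: A is at (east=-1, north=-4) relative to D.

Derivation:
Place D at the origin (east=0, north=0).
  C is 3 units north of D: delta (east=+0, north=+3); C at (east=0, north=3).
  B is 4 units southwest of C: delta (east=-4, north=-4); B at (east=-4, north=-1).
  A is 3 units southeast of B: delta (east=+3, north=-3); A at (east=-1, north=-4).
Therefore A relative to D: (east=-1, north=-4).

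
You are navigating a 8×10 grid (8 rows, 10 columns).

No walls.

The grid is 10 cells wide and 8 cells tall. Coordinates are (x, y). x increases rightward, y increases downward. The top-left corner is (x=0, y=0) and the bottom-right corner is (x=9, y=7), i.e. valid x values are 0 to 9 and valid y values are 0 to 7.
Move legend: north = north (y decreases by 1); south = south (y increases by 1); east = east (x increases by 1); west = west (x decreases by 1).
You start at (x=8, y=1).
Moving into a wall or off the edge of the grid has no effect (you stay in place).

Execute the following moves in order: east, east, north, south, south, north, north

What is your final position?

Answer: Final position: (x=9, y=0)

Derivation:
Start: (x=8, y=1)
  east (east): (x=8, y=1) -> (x=9, y=1)
  east (east): blocked, stay at (x=9, y=1)
  north (north): (x=9, y=1) -> (x=9, y=0)
  south (south): (x=9, y=0) -> (x=9, y=1)
  south (south): (x=9, y=1) -> (x=9, y=2)
  north (north): (x=9, y=2) -> (x=9, y=1)
  north (north): (x=9, y=1) -> (x=9, y=0)
Final: (x=9, y=0)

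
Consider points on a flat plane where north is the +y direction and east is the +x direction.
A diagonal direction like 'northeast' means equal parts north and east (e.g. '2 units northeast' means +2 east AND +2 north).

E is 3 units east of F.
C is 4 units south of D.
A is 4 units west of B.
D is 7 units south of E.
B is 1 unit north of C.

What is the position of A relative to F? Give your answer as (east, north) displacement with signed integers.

Answer: A is at (east=-1, north=-10) relative to F.

Derivation:
Place F at the origin (east=0, north=0).
  E is 3 units east of F: delta (east=+3, north=+0); E at (east=3, north=0).
  D is 7 units south of E: delta (east=+0, north=-7); D at (east=3, north=-7).
  C is 4 units south of D: delta (east=+0, north=-4); C at (east=3, north=-11).
  B is 1 unit north of C: delta (east=+0, north=+1); B at (east=3, north=-10).
  A is 4 units west of B: delta (east=-4, north=+0); A at (east=-1, north=-10).
Therefore A relative to F: (east=-1, north=-10).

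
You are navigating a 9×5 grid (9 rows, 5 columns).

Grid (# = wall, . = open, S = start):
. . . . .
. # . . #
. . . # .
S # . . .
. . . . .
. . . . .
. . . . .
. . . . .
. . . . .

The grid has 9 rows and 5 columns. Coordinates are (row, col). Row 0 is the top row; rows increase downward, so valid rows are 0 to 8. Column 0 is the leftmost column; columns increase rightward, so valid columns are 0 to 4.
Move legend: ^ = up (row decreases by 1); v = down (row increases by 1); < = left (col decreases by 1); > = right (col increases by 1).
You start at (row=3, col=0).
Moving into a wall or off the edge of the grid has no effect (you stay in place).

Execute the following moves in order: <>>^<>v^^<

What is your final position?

Answer: Final position: (row=2, col=0)

Derivation:
Start: (row=3, col=0)
  < (left): blocked, stay at (row=3, col=0)
  > (right): blocked, stay at (row=3, col=0)
  > (right): blocked, stay at (row=3, col=0)
  ^ (up): (row=3, col=0) -> (row=2, col=0)
  < (left): blocked, stay at (row=2, col=0)
  > (right): (row=2, col=0) -> (row=2, col=1)
  v (down): blocked, stay at (row=2, col=1)
  ^ (up): blocked, stay at (row=2, col=1)
  ^ (up): blocked, stay at (row=2, col=1)
  < (left): (row=2, col=1) -> (row=2, col=0)
Final: (row=2, col=0)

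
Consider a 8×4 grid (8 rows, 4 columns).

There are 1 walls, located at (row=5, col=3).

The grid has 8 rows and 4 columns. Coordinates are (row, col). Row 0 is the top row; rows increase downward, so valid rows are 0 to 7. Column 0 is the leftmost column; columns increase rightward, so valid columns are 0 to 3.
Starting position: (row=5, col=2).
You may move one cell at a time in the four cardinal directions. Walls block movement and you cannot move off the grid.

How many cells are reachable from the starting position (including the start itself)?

BFS flood-fill from (row=5, col=2):
  Distance 0: (row=5, col=2)
  Distance 1: (row=4, col=2), (row=5, col=1), (row=6, col=2)
  Distance 2: (row=3, col=2), (row=4, col=1), (row=4, col=3), (row=5, col=0), (row=6, col=1), (row=6, col=3), (row=7, col=2)
  Distance 3: (row=2, col=2), (row=3, col=1), (row=3, col=3), (row=4, col=0), (row=6, col=0), (row=7, col=1), (row=7, col=3)
  Distance 4: (row=1, col=2), (row=2, col=1), (row=2, col=3), (row=3, col=0), (row=7, col=0)
  Distance 5: (row=0, col=2), (row=1, col=1), (row=1, col=3), (row=2, col=0)
  Distance 6: (row=0, col=1), (row=0, col=3), (row=1, col=0)
  Distance 7: (row=0, col=0)
Total reachable: 31 (grid has 31 open cells total)

Answer: Reachable cells: 31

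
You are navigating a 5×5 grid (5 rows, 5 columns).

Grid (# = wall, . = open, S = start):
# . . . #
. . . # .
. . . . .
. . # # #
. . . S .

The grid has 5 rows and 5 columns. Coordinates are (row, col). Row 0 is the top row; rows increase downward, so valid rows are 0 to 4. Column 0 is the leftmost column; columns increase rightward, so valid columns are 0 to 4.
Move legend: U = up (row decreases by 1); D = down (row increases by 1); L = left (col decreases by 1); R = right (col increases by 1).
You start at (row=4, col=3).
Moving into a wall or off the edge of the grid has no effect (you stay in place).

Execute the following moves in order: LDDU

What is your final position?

Answer: Final position: (row=4, col=2)

Derivation:
Start: (row=4, col=3)
  L (left): (row=4, col=3) -> (row=4, col=2)
  D (down): blocked, stay at (row=4, col=2)
  D (down): blocked, stay at (row=4, col=2)
  U (up): blocked, stay at (row=4, col=2)
Final: (row=4, col=2)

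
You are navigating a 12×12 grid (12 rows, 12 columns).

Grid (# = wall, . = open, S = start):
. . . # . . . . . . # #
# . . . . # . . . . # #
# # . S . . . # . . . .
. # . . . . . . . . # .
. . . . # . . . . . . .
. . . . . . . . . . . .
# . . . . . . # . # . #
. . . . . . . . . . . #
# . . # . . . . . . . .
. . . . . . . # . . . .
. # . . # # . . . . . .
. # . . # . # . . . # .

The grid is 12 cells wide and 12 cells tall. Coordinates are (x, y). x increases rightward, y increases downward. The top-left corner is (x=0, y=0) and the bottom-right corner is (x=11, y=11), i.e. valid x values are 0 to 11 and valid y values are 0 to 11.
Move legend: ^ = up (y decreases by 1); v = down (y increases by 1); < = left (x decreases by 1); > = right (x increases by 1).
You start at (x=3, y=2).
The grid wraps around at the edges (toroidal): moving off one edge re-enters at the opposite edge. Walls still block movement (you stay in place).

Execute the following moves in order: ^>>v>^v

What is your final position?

Answer: Final position: (x=5, y=3)

Derivation:
Start: (x=3, y=2)
  ^ (up): (x=3, y=2) -> (x=3, y=1)
  > (right): (x=3, y=1) -> (x=4, y=1)
  > (right): blocked, stay at (x=4, y=1)
  v (down): (x=4, y=1) -> (x=4, y=2)
  > (right): (x=4, y=2) -> (x=5, y=2)
  ^ (up): blocked, stay at (x=5, y=2)
  v (down): (x=5, y=2) -> (x=5, y=3)
Final: (x=5, y=3)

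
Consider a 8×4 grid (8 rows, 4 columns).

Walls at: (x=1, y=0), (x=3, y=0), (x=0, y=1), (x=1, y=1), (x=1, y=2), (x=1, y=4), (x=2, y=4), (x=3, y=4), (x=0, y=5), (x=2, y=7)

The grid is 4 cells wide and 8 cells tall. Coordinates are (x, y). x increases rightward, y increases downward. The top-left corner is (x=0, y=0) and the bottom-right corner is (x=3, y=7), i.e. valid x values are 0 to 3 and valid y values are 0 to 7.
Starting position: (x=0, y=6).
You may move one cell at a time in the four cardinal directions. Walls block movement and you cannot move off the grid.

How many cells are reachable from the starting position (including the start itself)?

BFS flood-fill from (x=0, y=6):
  Distance 0: (x=0, y=6)
  Distance 1: (x=1, y=6), (x=0, y=7)
  Distance 2: (x=1, y=5), (x=2, y=6), (x=1, y=7)
  Distance 3: (x=2, y=5), (x=3, y=6)
  Distance 4: (x=3, y=5), (x=3, y=7)
Total reachable: 10 (grid has 22 open cells total)

Answer: Reachable cells: 10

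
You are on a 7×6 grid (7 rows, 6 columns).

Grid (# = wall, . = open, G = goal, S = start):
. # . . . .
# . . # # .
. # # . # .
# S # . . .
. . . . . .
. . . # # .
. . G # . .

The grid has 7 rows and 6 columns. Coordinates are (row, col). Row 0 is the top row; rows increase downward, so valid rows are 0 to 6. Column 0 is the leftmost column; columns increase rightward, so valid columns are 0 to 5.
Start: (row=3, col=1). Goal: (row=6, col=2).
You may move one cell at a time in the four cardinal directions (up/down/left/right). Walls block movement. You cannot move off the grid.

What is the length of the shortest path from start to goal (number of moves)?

Answer: Shortest path length: 4

Derivation:
BFS from (row=3, col=1) until reaching (row=6, col=2):
  Distance 0: (row=3, col=1)
  Distance 1: (row=4, col=1)
  Distance 2: (row=4, col=0), (row=4, col=2), (row=5, col=1)
  Distance 3: (row=4, col=3), (row=5, col=0), (row=5, col=2), (row=6, col=1)
  Distance 4: (row=3, col=3), (row=4, col=4), (row=6, col=0), (row=6, col=2)  <- goal reached here
One shortest path (4 moves): (row=3, col=1) -> (row=4, col=1) -> (row=4, col=2) -> (row=5, col=2) -> (row=6, col=2)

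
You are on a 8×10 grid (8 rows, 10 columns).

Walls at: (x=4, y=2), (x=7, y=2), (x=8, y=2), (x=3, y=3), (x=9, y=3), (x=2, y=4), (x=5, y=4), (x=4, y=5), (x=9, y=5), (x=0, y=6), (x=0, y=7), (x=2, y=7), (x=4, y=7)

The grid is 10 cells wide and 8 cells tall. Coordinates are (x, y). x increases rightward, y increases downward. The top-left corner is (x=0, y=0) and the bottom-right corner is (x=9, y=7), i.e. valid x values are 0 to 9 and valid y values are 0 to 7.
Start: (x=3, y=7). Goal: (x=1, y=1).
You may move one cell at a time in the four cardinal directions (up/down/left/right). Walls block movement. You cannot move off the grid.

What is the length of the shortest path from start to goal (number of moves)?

BFS from (x=3, y=7) until reaching (x=1, y=1):
  Distance 0: (x=3, y=7)
  Distance 1: (x=3, y=6)
  Distance 2: (x=3, y=5), (x=2, y=6), (x=4, y=6)
  Distance 3: (x=3, y=4), (x=2, y=5), (x=1, y=6), (x=5, y=6)
  Distance 4: (x=4, y=4), (x=1, y=5), (x=5, y=5), (x=6, y=6), (x=1, y=7), (x=5, y=7)
  Distance 5: (x=4, y=3), (x=1, y=4), (x=0, y=5), (x=6, y=5), (x=7, y=6), (x=6, y=7)
  Distance 6: (x=1, y=3), (x=5, y=3), (x=0, y=4), (x=6, y=4), (x=7, y=5), (x=8, y=6), (x=7, y=7)
  Distance 7: (x=1, y=2), (x=5, y=2), (x=0, y=3), (x=2, y=3), (x=6, y=3), (x=7, y=4), (x=8, y=5), (x=9, y=6), (x=8, y=7)
  Distance 8: (x=1, y=1), (x=5, y=1), (x=0, y=2), (x=2, y=2), (x=6, y=2), (x=7, y=3), (x=8, y=4), (x=9, y=7)  <- goal reached here
One shortest path (8 moves): (x=3, y=7) -> (x=3, y=6) -> (x=2, y=6) -> (x=1, y=6) -> (x=1, y=5) -> (x=1, y=4) -> (x=1, y=3) -> (x=1, y=2) -> (x=1, y=1)

Answer: Shortest path length: 8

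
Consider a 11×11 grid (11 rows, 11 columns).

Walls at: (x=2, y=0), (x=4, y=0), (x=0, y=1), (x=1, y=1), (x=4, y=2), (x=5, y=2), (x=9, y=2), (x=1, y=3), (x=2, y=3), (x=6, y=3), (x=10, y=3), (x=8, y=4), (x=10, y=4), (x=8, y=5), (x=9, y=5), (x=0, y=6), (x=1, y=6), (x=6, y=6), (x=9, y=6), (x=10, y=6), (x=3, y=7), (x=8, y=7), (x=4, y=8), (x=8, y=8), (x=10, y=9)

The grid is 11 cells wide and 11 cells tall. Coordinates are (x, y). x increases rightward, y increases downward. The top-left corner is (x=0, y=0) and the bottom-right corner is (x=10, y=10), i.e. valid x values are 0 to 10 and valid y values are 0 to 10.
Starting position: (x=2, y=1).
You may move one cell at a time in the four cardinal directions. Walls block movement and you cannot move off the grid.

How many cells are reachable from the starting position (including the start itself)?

BFS flood-fill from (x=2, y=1):
  Distance 0: (x=2, y=1)
  Distance 1: (x=3, y=1), (x=2, y=2)
  Distance 2: (x=3, y=0), (x=4, y=1), (x=1, y=2), (x=3, y=2)
  Distance 3: (x=5, y=1), (x=0, y=2), (x=3, y=3)
  Distance 4: (x=5, y=0), (x=6, y=1), (x=0, y=3), (x=4, y=3), (x=3, y=4)
  Distance 5: (x=6, y=0), (x=7, y=1), (x=6, y=2), (x=5, y=3), (x=0, y=4), (x=2, y=4), (x=4, y=4), (x=3, y=5)
  Distance 6: (x=7, y=0), (x=8, y=1), (x=7, y=2), (x=1, y=4), (x=5, y=4), (x=0, y=5), (x=2, y=5), (x=4, y=5), (x=3, y=6)
  Distance 7: (x=8, y=0), (x=9, y=1), (x=8, y=2), (x=7, y=3), (x=6, y=4), (x=1, y=5), (x=5, y=5), (x=2, y=6), (x=4, y=6)
  Distance 8: (x=9, y=0), (x=10, y=1), (x=8, y=3), (x=7, y=4), (x=6, y=5), (x=5, y=6), (x=2, y=7), (x=4, y=7)
  Distance 9: (x=10, y=0), (x=10, y=2), (x=9, y=3), (x=7, y=5), (x=1, y=7), (x=5, y=7), (x=2, y=8)
  Distance 10: (x=9, y=4), (x=7, y=6), (x=0, y=7), (x=6, y=7), (x=1, y=8), (x=3, y=8), (x=5, y=8), (x=2, y=9)
  Distance 11: (x=8, y=6), (x=7, y=7), (x=0, y=8), (x=6, y=8), (x=1, y=9), (x=3, y=9), (x=5, y=9), (x=2, y=10)
  Distance 12: (x=7, y=8), (x=0, y=9), (x=4, y=9), (x=6, y=9), (x=1, y=10), (x=3, y=10), (x=5, y=10)
  Distance 13: (x=7, y=9), (x=0, y=10), (x=4, y=10), (x=6, y=10)
  Distance 14: (x=8, y=9), (x=7, y=10)
  Distance 15: (x=9, y=9), (x=8, y=10)
  Distance 16: (x=9, y=8), (x=9, y=10)
  Distance 17: (x=9, y=7), (x=10, y=8), (x=10, y=10)
  Distance 18: (x=10, y=7)
Total reachable: 93 (grid has 96 open cells total)

Answer: Reachable cells: 93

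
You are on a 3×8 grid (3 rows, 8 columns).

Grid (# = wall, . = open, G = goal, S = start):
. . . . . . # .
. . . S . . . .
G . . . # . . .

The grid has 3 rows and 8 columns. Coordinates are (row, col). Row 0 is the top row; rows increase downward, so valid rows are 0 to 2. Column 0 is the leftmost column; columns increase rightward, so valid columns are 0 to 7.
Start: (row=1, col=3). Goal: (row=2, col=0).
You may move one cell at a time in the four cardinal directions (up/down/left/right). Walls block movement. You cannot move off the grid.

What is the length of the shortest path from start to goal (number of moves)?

BFS from (row=1, col=3) until reaching (row=2, col=0):
  Distance 0: (row=1, col=3)
  Distance 1: (row=0, col=3), (row=1, col=2), (row=1, col=4), (row=2, col=3)
  Distance 2: (row=0, col=2), (row=0, col=4), (row=1, col=1), (row=1, col=5), (row=2, col=2)
  Distance 3: (row=0, col=1), (row=0, col=5), (row=1, col=0), (row=1, col=6), (row=2, col=1), (row=2, col=5)
  Distance 4: (row=0, col=0), (row=1, col=7), (row=2, col=0), (row=2, col=6)  <- goal reached here
One shortest path (4 moves): (row=1, col=3) -> (row=1, col=2) -> (row=1, col=1) -> (row=1, col=0) -> (row=2, col=0)

Answer: Shortest path length: 4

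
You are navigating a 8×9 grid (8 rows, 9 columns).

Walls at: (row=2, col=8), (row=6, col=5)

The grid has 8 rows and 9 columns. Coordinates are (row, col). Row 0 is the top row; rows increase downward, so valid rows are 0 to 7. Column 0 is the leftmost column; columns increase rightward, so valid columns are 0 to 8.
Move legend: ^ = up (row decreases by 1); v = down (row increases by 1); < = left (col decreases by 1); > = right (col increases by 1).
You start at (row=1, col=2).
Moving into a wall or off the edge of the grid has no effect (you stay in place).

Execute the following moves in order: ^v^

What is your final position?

Start: (row=1, col=2)
  ^ (up): (row=1, col=2) -> (row=0, col=2)
  v (down): (row=0, col=2) -> (row=1, col=2)
  ^ (up): (row=1, col=2) -> (row=0, col=2)
Final: (row=0, col=2)

Answer: Final position: (row=0, col=2)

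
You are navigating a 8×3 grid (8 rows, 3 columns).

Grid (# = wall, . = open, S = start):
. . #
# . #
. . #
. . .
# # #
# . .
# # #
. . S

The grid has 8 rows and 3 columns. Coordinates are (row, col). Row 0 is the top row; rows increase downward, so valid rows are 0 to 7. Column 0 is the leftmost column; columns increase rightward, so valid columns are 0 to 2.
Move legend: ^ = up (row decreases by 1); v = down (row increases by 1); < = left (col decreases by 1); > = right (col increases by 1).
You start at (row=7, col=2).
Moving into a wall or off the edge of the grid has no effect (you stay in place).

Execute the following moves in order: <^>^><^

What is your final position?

Answer: Final position: (row=7, col=1)

Derivation:
Start: (row=7, col=2)
  < (left): (row=7, col=2) -> (row=7, col=1)
  ^ (up): blocked, stay at (row=7, col=1)
  > (right): (row=7, col=1) -> (row=7, col=2)
  ^ (up): blocked, stay at (row=7, col=2)
  > (right): blocked, stay at (row=7, col=2)
  < (left): (row=7, col=2) -> (row=7, col=1)
  ^ (up): blocked, stay at (row=7, col=1)
Final: (row=7, col=1)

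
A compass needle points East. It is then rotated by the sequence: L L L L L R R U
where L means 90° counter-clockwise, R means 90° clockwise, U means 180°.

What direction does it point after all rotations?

Start: East
  L (left (90° counter-clockwise)) -> North
  L (left (90° counter-clockwise)) -> West
  L (left (90° counter-clockwise)) -> South
  L (left (90° counter-clockwise)) -> East
  L (left (90° counter-clockwise)) -> North
  R (right (90° clockwise)) -> East
  R (right (90° clockwise)) -> South
  U (U-turn (180°)) -> North
Final: North

Answer: Final heading: North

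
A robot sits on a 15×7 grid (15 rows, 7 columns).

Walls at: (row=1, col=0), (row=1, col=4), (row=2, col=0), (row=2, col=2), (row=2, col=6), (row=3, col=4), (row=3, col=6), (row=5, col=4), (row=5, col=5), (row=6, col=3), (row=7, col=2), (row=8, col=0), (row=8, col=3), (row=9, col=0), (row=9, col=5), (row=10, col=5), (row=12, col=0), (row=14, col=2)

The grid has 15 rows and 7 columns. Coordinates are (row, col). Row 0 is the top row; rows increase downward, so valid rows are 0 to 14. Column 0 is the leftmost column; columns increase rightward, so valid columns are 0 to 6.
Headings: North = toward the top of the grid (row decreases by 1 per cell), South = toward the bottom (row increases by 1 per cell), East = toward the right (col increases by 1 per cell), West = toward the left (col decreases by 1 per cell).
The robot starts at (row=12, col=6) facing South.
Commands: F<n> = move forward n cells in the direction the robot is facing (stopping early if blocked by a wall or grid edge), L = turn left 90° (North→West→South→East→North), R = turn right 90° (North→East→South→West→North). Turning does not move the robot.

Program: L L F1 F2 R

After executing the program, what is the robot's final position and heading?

Start: (row=12, col=6), facing South
  L: turn left, now facing East
  L: turn left, now facing North
  F1: move forward 1, now at (row=11, col=6)
  F2: move forward 2, now at (row=9, col=6)
  R: turn right, now facing East
Final: (row=9, col=6), facing East

Answer: Final position: (row=9, col=6), facing East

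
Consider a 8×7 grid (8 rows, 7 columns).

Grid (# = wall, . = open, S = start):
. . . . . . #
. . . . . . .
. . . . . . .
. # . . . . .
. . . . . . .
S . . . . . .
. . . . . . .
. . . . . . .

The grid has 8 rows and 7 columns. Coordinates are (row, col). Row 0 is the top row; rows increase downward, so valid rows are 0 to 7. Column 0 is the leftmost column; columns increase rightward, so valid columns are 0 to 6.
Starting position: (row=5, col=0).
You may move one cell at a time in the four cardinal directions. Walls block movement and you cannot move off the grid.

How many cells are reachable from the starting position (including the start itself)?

Answer: Reachable cells: 54

Derivation:
BFS flood-fill from (row=5, col=0):
  Distance 0: (row=5, col=0)
  Distance 1: (row=4, col=0), (row=5, col=1), (row=6, col=0)
  Distance 2: (row=3, col=0), (row=4, col=1), (row=5, col=2), (row=6, col=1), (row=7, col=0)
  Distance 3: (row=2, col=0), (row=4, col=2), (row=5, col=3), (row=6, col=2), (row=7, col=1)
  Distance 4: (row=1, col=0), (row=2, col=1), (row=3, col=2), (row=4, col=3), (row=5, col=4), (row=6, col=3), (row=7, col=2)
  Distance 5: (row=0, col=0), (row=1, col=1), (row=2, col=2), (row=3, col=3), (row=4, col=4), (row=5, col=5), (row=6, col=4), (row=7, col=3)
  Distance 6: (row=0, col=1), (row=1, col=2), (row=2, col=3), (row=3, col=4), (row=4, col=5), (row=5, col=6), (row=6, col=5), (row=7, col=4)
  Distance 7: (row=0, col=2), (row=1, col=3), (row=2, col=4), (row=3, col=5), (row=4, col=6), (row=6, col=6), (row=7, col=5)
  Distance 8: (row=0, col=3), (row=1, col=4), (row=2, col=5), (row=3, col=6), (row=7, col=6)
  Distance 9: (row=0, col=4), (row=1, col=5), (row=2, col=6)
  Distance 10: (row=0, col=5), (row=1, col=6)
Total reachable: 54 (grid has 54 open cells total)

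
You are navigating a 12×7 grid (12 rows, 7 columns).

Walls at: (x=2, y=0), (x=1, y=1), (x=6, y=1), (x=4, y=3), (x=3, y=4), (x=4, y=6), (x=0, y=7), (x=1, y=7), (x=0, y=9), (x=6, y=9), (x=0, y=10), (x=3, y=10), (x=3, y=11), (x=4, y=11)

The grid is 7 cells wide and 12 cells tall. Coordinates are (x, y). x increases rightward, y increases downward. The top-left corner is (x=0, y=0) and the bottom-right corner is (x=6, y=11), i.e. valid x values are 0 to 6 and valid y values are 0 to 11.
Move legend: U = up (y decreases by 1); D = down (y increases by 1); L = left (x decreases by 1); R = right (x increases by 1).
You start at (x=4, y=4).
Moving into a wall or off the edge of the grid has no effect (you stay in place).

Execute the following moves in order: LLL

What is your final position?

Start: (x=4, y=4)
  [×3]L (left): blocked, stay at (x=4, y=4)
Final: (x=4, y=4)

Answer: Final position: (x=4, y=4)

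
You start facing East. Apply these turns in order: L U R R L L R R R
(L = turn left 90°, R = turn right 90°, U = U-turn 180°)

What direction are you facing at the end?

Answer: Final heading: East

Derivation:
Start: East
  L (left (90° counter-clockwise)) -> North
  U (U-turn (180°)) -> South
  R (right (90° clockwise)) -> West
  R (right (90° clockwise)) -> North
  L (left (90° counter-clockwise)) -> West
  L (left (90° counter-clockwise)) -> South
  R (right (90° clockwise)) -> West
  R (right (90° clockwise)) -> North
  R (right (90° clockwise)) -> East
Final: East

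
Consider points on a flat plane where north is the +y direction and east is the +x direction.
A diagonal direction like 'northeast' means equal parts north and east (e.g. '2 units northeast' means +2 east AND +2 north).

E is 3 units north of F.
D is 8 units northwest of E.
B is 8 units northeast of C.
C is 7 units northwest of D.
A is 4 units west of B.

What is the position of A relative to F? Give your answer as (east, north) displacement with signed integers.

Place F at the origin (east=0, north=0).
  E is 3 units north of F: delta (east=+0, north=+3); E at (east=0, north=3).
  D is 8 units northwest of E: delta (east=-8, north=+8); D at (east=-8, north=11).
  C is 7 units northwest of D: delta (east=-7, north=+7); C at (east=-15, north=18).
  B is 8 units northeast of C: delta (east=+8, north=+8); B at (east=-7, north=26).
  A is 4 units west of B: delta (east=-4, north=+0); A at (east=-11, north=26).
Therefore A relative to F: (east=-11, north=26).

Answer: A is at (east=-11, north=26) relative to F.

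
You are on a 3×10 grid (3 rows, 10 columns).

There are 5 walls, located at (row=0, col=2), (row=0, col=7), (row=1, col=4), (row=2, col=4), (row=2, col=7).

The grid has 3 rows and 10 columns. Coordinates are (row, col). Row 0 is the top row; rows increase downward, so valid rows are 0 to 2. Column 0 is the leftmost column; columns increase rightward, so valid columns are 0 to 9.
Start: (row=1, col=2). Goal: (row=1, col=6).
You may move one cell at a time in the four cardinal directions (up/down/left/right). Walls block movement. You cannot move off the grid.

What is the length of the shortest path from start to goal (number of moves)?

Answer: Shortest path length: 6

Derivation:
BFS from (row=1, col=2) until reaching (row=1, col=6):
  Distance 0: (row=1, col=2)
  Distance 1: (row=1, col=1), (row=1, col=3), (row=2, col=2)
  Distance 2: (row=0, col=1), (row=0, col=3), (row=1, col=0), (row=2, col=1), (row=2, col=3)
  Distance 3: (row=0, col=0), (row=0, col=4), (row=2, col=0)
  Distance 4: (row=0, col=5)
  Distance 5: (row=0, col=6), (row=1, col=5)
  Distance 6: (row=1, col=6), (row=2, col=5)  <- goal reached here
One shortest path (6 moves): (row=1, col=2) -> (row=1, col=3) -> (row=0, col=3) -> (row=0, col=4) -> (row=0, col=5) -> (row=0, col=6) -> (row=1, col=6)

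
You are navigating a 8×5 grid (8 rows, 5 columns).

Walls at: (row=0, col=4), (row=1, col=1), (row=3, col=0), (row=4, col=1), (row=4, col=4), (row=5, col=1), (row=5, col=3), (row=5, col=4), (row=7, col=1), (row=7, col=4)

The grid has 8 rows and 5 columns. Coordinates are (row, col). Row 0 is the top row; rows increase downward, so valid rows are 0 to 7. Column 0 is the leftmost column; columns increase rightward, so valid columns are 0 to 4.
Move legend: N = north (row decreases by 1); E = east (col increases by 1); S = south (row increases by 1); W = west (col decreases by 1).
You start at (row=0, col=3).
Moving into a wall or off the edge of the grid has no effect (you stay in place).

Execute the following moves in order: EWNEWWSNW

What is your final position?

Answer: Final position: (row=0, col=0)

Derivation:
Start: (row=0, col=3)
  E (east): blocked, stay at (row=0, col=3)
  W (west): (row=0, col=3) -> (row=0, col=2)
  N (north): blocked, stay at (row=0, col=2)
  E (east): (row=0, col=2) -> (row=0, col=3)
  W (west): (row=0, col=3) -> (row=0, col=2)
  W (west): (row=0, col=2) -> (row=0, col=1)
  S (south): blocked, stay at (row=0, col=1)
  N (north): blocked, stay at (row=0, col=1)
  W (west): (row=0, col=1) -> (row=0, col=0)
Final: (row=0, col=0)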